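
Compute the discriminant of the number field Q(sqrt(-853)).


For K = Q(sqrt(d)) with d squarefree: disc(K) = d if d = 1 mod 4, and disc(K) = 4d if d = 2 or 3 mod 4.
Here d = -853, and d mod 4 = 3.
d = 3 mod 4, not 1 (O_K = Z[sqrt(d)]), so disc(K) = 4d = 4 * (-853) = -3412

-3412


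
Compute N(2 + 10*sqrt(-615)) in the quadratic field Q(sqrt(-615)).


N(a + b*sqrt(d)) = a^2 - d*b^2
= (2)^2 - (-615)*(10)^2
= 4 + 61500
= 61504

61504


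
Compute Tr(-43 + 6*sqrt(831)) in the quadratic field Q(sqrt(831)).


Tr(a + b*sqrt(d)) = (a + b*sqrt(d)) + (a - b*sqrt(d)) = 2a
= 2 * (-43)
= -86

-86


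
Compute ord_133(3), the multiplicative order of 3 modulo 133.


We want ord_133(3), the smallest k >= 1 with 3^k = 1 mod 133.
n = 133 = 7 * 19, phi(133) = 108; the order divides phi(n).
Divisors of 108: 1, 2, 3, 4, 6, 9, 12, 18, 27, 36, 54, 108
Repeated squaring mod 133: 3^1 = 3, 3^2 = 9, 3^4 = 81, 3^8 = 44, 3^16 = 74, 3^32 = 23, 3^64 = 130
Test divisors in increasing order:
  k=1: 3^1 = 3 mod 133
  k=2: 3^2 = 9 mod 133
  k=3: 3^3 = 9 * 3 = 27 mod 133
  k=4: 3^4 = 81 mod 133
  k=6: 3^6 = 81 * 9 = 64 mod 133
  k=9: 3^9 = 44 * 3 = 132 mod 133
  k=12: 3^12 = 44 * 81 = 106 mod 133
  k=18: 3^18 = 74 * 9 = 1 mod 133  <- first divisor giving 1
Order = 18

18


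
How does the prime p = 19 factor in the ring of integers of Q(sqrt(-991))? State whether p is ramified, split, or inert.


K = Q(sqrt(-991)). Since d mod 4 = 1, disc(K) = -991.
Check p | disc: -991 mod 19 = 16.
p does not divide disc. Compute Legendre symbol (d/p):
16^((19-1)/2) mod 19 = 1
(d/p) = 1, so p splits: (p) = P*P' with e=1, f=1, g=2.
Therefore p is split.

split


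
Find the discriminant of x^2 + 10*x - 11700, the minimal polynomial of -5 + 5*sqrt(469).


The element -5 + 5*sqrt(469) has minimal polynomial:
x^2 + 10*x - 11700
Discriminant = (10)^2 - 4*(-11700)
= 100 + 46800
= 46900

46900


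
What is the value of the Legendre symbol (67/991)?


p = 991 is prime, so compute (67/991) with the reciprocity algorithm (Jacobi-symbol steps: pull out 2s via (2/n), flip via reciprocity, reduce):
  reciprocity: (67/991) -> -(991/67)
  reduce: (53/67)
  reciprocity: (53/67) -> +(67/53)
  reduce: (14/53)
  pull out 2: (2/53) = -1  (since 53 mod 8 = 5)
  reciprocity: (7/53) -> +(53/7)
  reduce: (4/7)
  pull out 2: (2/7) = +1  (since 7 mod 8 = 7)
  pull out 2: (2/7) = +1  (since 7 mod 8 = 7)
  (1/7) = 1
Product of signs = 1
(67/991) = 1

1


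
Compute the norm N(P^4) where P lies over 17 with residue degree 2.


N(P^a) = p^(a*f)
= 17^(4*2)
= 17^8
= 6975757441

6975757441


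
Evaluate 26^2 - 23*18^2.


x^2 - d*y^2
= 26^2 - 23*18^2
= 676 - 7452
= -6776

-6776


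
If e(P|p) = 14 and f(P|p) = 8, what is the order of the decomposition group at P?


|D_P| = e * f
= 14 * 8
= 112

112


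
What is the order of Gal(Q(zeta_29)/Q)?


|Gal(Q(zeta_29)/Q)| = phi(29)
= 28

28


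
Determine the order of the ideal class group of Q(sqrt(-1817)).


K = Q(sqrt(-1817)). d mod 4 = 3, so D = disc(K) = 4d = -7268
h(K) equals the number of primitive reduced positive-definite forms (a, b, c) = a*x^2 + b*x*y + c*y^2 with b^2 - 4ac = D,
where reduced means |b| <= a <= c, with b >= 0 whenever |b| = a or a = c, and primitive means gcd(a, b, c) = 1.
Reduced forces 3a^2 <= |D| = 7268, so 1 <= a <= 49; b must have the parity of D, and c = (b^2 - D)/(4a) must be an integer >= a.
Enumerate a = 1..49, b in [-a, a]:
  a=1: (1, 0, 1817)  [1]
  a=2: (2, 2, 909)  [1]
  a=3: (3, -2, 606), (3, 2, 606)  [2]
  a=4..5: none
  a=6: (6, -2, 303), (6, 2, 303)  [2]
  a=7..8: none
  a=9: (9, -2, 202), (9, 2, 202)  [2]
  a=10: none
  a=11: (11, -6, 166), (11, 6, 166)  [2]
  a=12: none
  a=13: (13, -8, 141), (13, 8, 141)  [2]
  a=14..16: none
  a=17: (17, -12, 109), (17, 12, 109)  [2]
  a=18: (18, -2, 101), (18, 2, 101)  [2]
  a=19: (19, -16, 99), (19, 16, 99)  [2]
  a=20..21: none
  a=22: (22, -6, 83), (22, 6, 83)  [2]
  a=23: (23, 0, 79)  [1]
  a=24..25: none
  a=26: (26, -18, 73), (26, 18, 73)  [2]
  a=27: (27, -20, 71), (27, 20, 71)  [2]
  a=28..32: none
  a=33: (33, -28, 61), (33, -16, 57), (33, 16, 57), (33, 28, 61)  [4]
  a=34: (34, -22, 57), (34, 22, 57)  [2]
  a=35..36: none
  a=37: (37, -24, 53), (37, 24, 53)  [2]
  a=38: (38, -22, 51), (38, 22, 51)  [2]
  a=39: (39, -34, 54), (39, -8, 47), (39, 8, 47), (39, 34, 54)  [4]
  a=40..45: none
  a=46: (46, 46, 51)  [1]
  a=47..49: none
Total reduced forms: 1 + 1 + 2 + 2 + 2 + 2 + 2 + 2 + 2 + 2 + 2 + 1 + 2 + 2 + 4 + 2 + 2 + 2 + 4 + 1 = 40
h = 40

40


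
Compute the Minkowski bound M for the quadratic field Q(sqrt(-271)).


d = -271, d mod 4 = 1, so disc(K) = d = -271; |disc(K)| = 271
Imaginary quadratic field, so n = 2, s = r2 = 1, r1 = 0
M = (n!/n^n) * (4/pi)^s * sqrt(|disc(K)|) = (2!/2^2) * (4/pi)^1 * sqrt(271)
= 0.5 * 1.273240 * 16.462078
= 10.4801

10.4801


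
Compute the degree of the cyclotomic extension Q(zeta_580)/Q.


The degree equals Euler's totient phi(580).
580 = 2^2 * 5 * 29
phi(580) = 224

224


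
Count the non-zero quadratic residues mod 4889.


For prime p, the number of non-zero quadratic residues is (p-1)/2.
= (4889-1)/2
= 2444

2444


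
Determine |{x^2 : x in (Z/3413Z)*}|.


For prime p, the number of non-zero quadratic residues is (p-1)/2.
= (3413-1)/2
= 1706

1706


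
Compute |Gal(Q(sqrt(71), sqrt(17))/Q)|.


The 2 square roots of distinct primes are multiplicatively independent over Q,
so [K:Q] = 2^2 and Gal(K/Q) is isomorphic to (Z/2Z)^2.
|Gal| = 2^2 = 4

4


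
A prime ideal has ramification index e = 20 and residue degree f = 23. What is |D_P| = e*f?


|D_P| = e * f
= 20 * 23
= 460

460


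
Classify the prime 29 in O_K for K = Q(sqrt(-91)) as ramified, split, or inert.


K = Q(sqrt(-91)). Since d mod 4 = 1, disc(K) = -91.
Check p | disc: -91 mod 29 = 25.
p does not divide disc. Compute Legendre symbol (d/p):
25^((29-1)/2) mod 29 = 1
(d/p) = 1, so p splits: (p) = P*P' with e=1, f=1, g=2.
Therefore p is split.

split


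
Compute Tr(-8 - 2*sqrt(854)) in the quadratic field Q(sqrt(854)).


Tr(a + b*sqrt(d)) = (a + b*sqrt(d)) + (a - b*sqrt(d)) = 2a
= 2 * (-8)
= -16

-16


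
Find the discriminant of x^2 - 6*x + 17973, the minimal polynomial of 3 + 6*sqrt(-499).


The element 3 + 6*sqrt(-499) has minimal polynomial:
x^2 - 6*x + 17973
Discriminant = (-6)^2 - 4*(17973)
= 36 - 71892
= -71856

-71856


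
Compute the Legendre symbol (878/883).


p = 883 is prime, so compute (878/883) with the reciprocity algorithm (Jacobi-symbol steps: pull out 2s via (2/n), flip via reciprocity, reduce):
  pull out 2: (2/883) = -1  (since 883 mod 8 = 3)
  reciprocity: (439/883) -> -(883/439)
  reduce: (5/439)
  reciprocity: (5/439) -> +(439/5)
  reduce: (4/5)
  pull out 2: (2/5) = -1  (since 5 mod 8 = 5)
  pull out 2: (2/5) = -1  (since 5 mod 8 = 5)
  (1/5) = 1
Product of signs = 1
(878/883) = 1

1


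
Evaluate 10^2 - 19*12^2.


x^2 - d*y^2
= 10^2 - 19*12^2
= 100 - 2736
= -2636

-2636


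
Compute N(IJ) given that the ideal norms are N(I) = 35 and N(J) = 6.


N(IJ) = N(I) * N(J)
= 35 * 6
= 210

210


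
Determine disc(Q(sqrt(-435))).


For K = Q(sqrt(d)) with d squarefree: disc(K) = d if d = 1 mod 4, and disc(K) = 4d if d = 2 or 3 mod 4.
Here d = -435, and d mod 4 = 1.
d = 1 mod 4 (O_K = Z[(1+sqrt(d))/2]), so disc(K) = d = -435

-435


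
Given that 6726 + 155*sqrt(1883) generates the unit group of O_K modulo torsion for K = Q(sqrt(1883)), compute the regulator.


epsilon = 6726 + 155*sqrt(1883)
= 13451.9999
R = ln(13451.9999)
= 9.5069

9.5069


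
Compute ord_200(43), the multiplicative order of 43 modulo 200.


We want ord_200(43), the smallest k >= 1 with 43^k = 1 mod 200.
n = 200 = 2^3 * 5^2, phi(200) = 80; the order divides phi(n).
Divisors of 80: 1, 2, 4, 5, 8, 10, 16, 20, 40, 80
Repeated squaring mod 200: 43^1 = 43, 43^2 = 49, 43^4 = 1, 43^8 = 1, 43^16 = 1, 43^32 = 1, 43^64 = 1
Test divisors in increasing order:
  k=1: 43^1 = 43 mod 200
  k=2: 43^2 = 49 mod 200
  k=4: 43^4 = 1 mod 200  <- first divisor giving 1
Order = 4

4


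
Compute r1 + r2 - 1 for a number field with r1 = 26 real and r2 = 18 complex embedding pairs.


By Dirichlet's unit theorem:
rank = r1 + r2 - 1
= 26 + 18 - 1
= 43

43


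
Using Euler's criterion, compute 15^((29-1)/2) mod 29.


p = 29 is prime and the exponent is (p-1)/2 = 14, so by Euler's criterion 15^14 = (15/29) = +1 or -1 mod 29.
Compute by square-and-multiply:
  14 = 8 + 4 + 2 (binary 1110)
  Repeated squaring mod 29: 15^1 = 15, 15^2 = 22, 15^4 = 20, 15^8 = 23
  15^14 = 15^8 * 15^4 * 15^2 = 23 * 20 * 22 mod 29
    23 * 20 = 460 = 25 mod 29
    25 * 22 = 550 = 28 mod 29
  15^14 = 28 mod 29
Result 28 = p - 1 = -1 mod 29: 15 is a quadratic non-residue mod 29. As a residue in [0, p-1] the value is 28.
15^14 mod 29 = 28

28


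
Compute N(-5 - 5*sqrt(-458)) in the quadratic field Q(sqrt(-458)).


N(a + b*sqrt(d)) = a^2 - d*b^2
= (-5)^2 - (-458)*(-5)^2
= 25 + 11450
= 11475

11475


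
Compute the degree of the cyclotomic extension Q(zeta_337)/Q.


The degree equals Euler's totient phi(337).
337 = 337
phi(337) = 336

336


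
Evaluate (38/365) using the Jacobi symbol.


Compute (38/365) via quadratic reciprocity:
  pull out 2: (2/365) = -1  (since 365 mod 8 = 5)
  reciprocity: (19/365) -> +(365/19)
  reduce: (4/19)
  pull out 2: (2/19) = -1  (since 19 mod 8 = 3)
  pull out 2: (2/19) = -1  (since 19 mod 8 = 3)
  (1/19) = 1
Product of signs = -1

-1


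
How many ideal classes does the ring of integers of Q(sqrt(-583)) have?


K = Q(sqrt(-583)). d mod 4 = 1, so D = disc(K) = d = -583
h(K) equals the number of primitive reduced positive-definite forms (a, b, c) = a*x^2 + b*x*y + c*y^2 with b^2 - 4ac = D,
where reduced means |b| <= a <= c, with b >= 0 whenever |b| = a or a = c, and primitive means gcd(a, b, c) = 1.
Reduced forces 3a^2 <= |D| = 583, so 1 <= a <= 13; b must have the parity of D, and c = (b^2 - D)/(4a) must be an integer >= a.
Enumerate a = 1..13, b in [-a, a]:
  a=1: (1, 1, 146)  [1]
  a=2: (2, -1, 73), (2, 1, 73)  [2]
  a=3: none
  a=4: (4, -3, 37), (4, 3, 37)  [2]
  a=5..7: none
  a=8: (8, -5, 19), (8, 5, 19)  [2]
  a=9..10: none
  a=11: (11, 11, 16)  [1]
  a=12..13: none
Total reduced forms: 1 + 2 + 2 + 2 + 1 = 8
h = 8

8


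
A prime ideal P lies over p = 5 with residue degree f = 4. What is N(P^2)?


N(P^a) = p^(a*f)
= 5^(2*4)
= 5^8
= 390625

390625


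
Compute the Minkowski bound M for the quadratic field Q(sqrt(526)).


d = 526, d mod 4 = 2, so disc(K) = 4d = 2104; |disc(K)| = 2104
Real quadratic field, so n = 2, s = r2 = 0, r1 = 2
M = (n!/n^n) * (4/pi)^s * sqrt(|disc(K)|) = (2!/2^2) * (4/pi)^0 * sqrt(2104)
= 0.5 * 1.000000 * 45.869380
= 22.9347

22.9347


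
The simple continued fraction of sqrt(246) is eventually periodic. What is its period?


Run the CF algorithm for sqrt(246).
a_0 = floor(sqrt(246)) = 15; set m_0=0, q_0=1.
Recurrence: m' = q*a - m,  q' = (d - m'^2)/q,  a' = floor((a_0 + m')/q').
  step 1: m=15, q=21, a=1
  step 2: m=6, q=10, a=2
  step 3: m=14, q=5, a=5
  step 4: m=11, q=25, a=1
  step 5: m=14, q=2, a=14
  step 6: m=14, q=25, a=1
  step 7: m=11, q=5, a=5
  step 8: m=14, q=10, a=2
  step 9: m=6, q=21, a=1
  step 10: m=15, q=1, a=30
a_10 = 2*a_0 = 30, so the period closes here.
sqrt(246) = [15; 1, 2, 5, 1, 14, 1, 5, 2, 1, 30]
Period length = 10

10


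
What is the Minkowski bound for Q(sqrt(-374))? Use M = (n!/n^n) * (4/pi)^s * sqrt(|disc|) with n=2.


d = -374, d mod 4 = 2, so disc(K) = 4d = -1496; |disc(K)| = 1496
Imaginary quadratic field, so n = 2, s = r2 = 1, r1 = 0
M = (n!/n^n) * (4/pi)^s * sqrt(|disc(K)|) = (2!/2^2) * (4/pi)^1 * sqrt(1496)
= 0.5 * 1.273240 * 38.678159
= 24.6233

24.6233


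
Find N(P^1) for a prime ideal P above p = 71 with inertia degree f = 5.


N(P^a) = p^(a*f)
= 71^(1*5)
= 71^5
= 1804229351

1804229351


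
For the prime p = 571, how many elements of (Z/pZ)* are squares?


For prime p, the number of non-zero quadratic residues is (p-1)/2.
= (571-1)/2
= 285

285


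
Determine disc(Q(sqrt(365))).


For K = Q(sqrt(d)) with d squarefree: disc(K) = d if d = 1 mod 4, and disc(K) = 4d if d = 2 or 3 mod 4.
Here d = 365, and d mod 4 = 1.
d = 1 mod 4 (O_K = Z[(1+sqrt(d))/2]), so disc(K) = d = 365

365


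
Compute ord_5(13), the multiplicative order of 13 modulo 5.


We want ord_5(13), the smallest k >= 1 with 13^k = 1 mod 5.
n = 5 = 5, phi(5) = 4; the order divides phi(n).
Divisors of 4: 1, 2, 4
Repeated squaring mod 5: 13^1 = 3, 13^2 = 4, 13^4 = 1
Test divisors in increasing order:
  k=1: 13^1 = 3 mod 5
  k=2: 13^2 = 4 mod 5
  k=4: 13^4 = 1 mod 5  <- first divisor giving 1
Order = 4

4


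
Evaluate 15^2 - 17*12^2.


x^2 - d*y^2
= 15^2 - 17*12^2
= 225 - 2448
= -2223

-2223


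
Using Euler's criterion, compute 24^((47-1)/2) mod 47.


p = 47 is prime and the exponent is (p-1)/2 = 23, so by Euler's criterion 24^23 = (24/47) = +1 or -1 mod 47.
Compute by square-and-multiply:
  23 = 16 + 4 + 2 + 1 (binary 10111)
  Repeated squaring mod 47: 24^1 = 24, 24^2 = 12, 24^4 = 3, 24^8 = 9, 24^16 = 34
  24^23 = 24^16 * 24^4 * 24^2 * 24^1 = 34 * 3 * 12 * 24 mod 47
    34 * 3 = 102 = 8 mod 47
    8 * 12 = 96 = 2 mod 47
    2 * 24 = 48 = 1 mod 47
  24^23 = 1 mod 47
Result 1: 24 is a quadratic residue mod 47.
24^23 mod 47 = 1

1


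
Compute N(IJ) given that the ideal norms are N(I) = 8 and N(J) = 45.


N(IJ) = N(I) * N(J)
= 8 * 45
= 360

360


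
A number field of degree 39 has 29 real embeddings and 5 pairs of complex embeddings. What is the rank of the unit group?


By Dirichlet's unit theorem:
rank = r1 + r2 - 1
= 29 + 5 - 1
= 33

33


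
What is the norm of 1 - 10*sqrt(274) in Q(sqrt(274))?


N(a + b*sqrt(d)) = a^2 - d*b^2
= (1)^2 - (274)*(-10)^2
= 1 - 27400
= -27399

-27399


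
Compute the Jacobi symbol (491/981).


Compute (491/981) via quadratic reciprocity:
  reciprocity: (491/981) -> +(981/491)
  reduce: (490/491)
  pull out 2: (2/491) = -1  (since 491 mod 8 = 3)
  reciprocity: (245/491) -> +(491/245)
  reduce: (1/245)
  (1/245) = 1
Product of signs = -1

-1


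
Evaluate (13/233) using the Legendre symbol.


p = 233 is prime, so compute (13/233) with the reciprocity algorithm (Jacobi-symbol steps: pull out 2s via (2/n), flip via reciprocity, reduce):
  reciprocity: (13/233) -> +(233/13)
  reduce: (12/13)
  pull out 2: (2/13) = -1  (since 13 mod 8 = 5)
  pull out 2: (2/13) = -1  (since 13 mod 8 = 5)
  reciprocity: (3/13) -> +(13/3)
  reduce: (1/3)
  (1/3) = 1
Product of signs = 1
(13/233) = 1

1


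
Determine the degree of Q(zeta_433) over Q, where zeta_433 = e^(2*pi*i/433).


The degree equals Euler's totient phi(433).
433 = 433
phi(433) = 432

432


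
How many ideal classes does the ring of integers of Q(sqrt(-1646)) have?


K = Q(sqrt(-1646)). d mod 4 = 2, so D = disc(K) = 4d = -6584
h(K) equals the number of primitive reduced positive-definite forms (a, b, c) = a*x^2 + b*x*y + c*y^2 with b^2 - 4ac = D,
where reduced means |b| <= a <= c, with b >= 0 whenever |b| = a or a = c, and primitive means gcd(a, b, c) = 1.
Reduced forces 3a^2 <= |D| = 6584, so 1 <= a <= 46; b must have the parity of D, and c = (b^2 - D)/(4a) must be an integer >= a.
Enumerate a = 1..46, b in [-a, a]:
  a=1: (1, 0, 1646)  [1]
  a=2: (2, 0, 823)  [1]
  a=3: (3, -2, 549), (3, 2, 549)  [2]
  a=4: none
  a=5: (5, -4, 330), (5, 4, 330)  [2]
  a=6: (6, -4, 275), (6, 4, 275)  [2]
  a=7..8: none
  a=9: (9, -2, 183), (9, 2, 183)  [2]
  a=10: (10, -4, 165), (10, 4, 165)  [2]
  a=11: (11, -4, 150), (11, 4, 150)  [2]
  a=12..14: none
  a=15: (15, -14, 113), (15, -4, 110), (15, 4, 110), (15, 14, 113)  [4]
  a=16..17: none
  a=18: (18, -16, 95), (18, 16, 95)  [2]
  a=19: (19, -16, 90), (19, 16, 90)  [2]
  a=20..21: none
  a=22: (22, -4, 75), (22, 4, 75)  [2]
  a=23..24: none
  a=25: (25, -4, 66), (25, 4, 66)  [2]
  a=26: none
  a=27: (27, -2, 61), (27, 2, 61)  [2]
  a=28: none
  a=29: (29, -12, 58), (29, 12, 58)  [2]
  a=30: (30, -16, 57), (30, -4, 55), (30, 4, 55), (30, 16, 57)  [4]
  a=31: (31, -22, 57), (31, 22, 57)  [2]
  a=32: none
  a=33: (33, -26, 55), (33, -4, 50), (33, 4, 50), (33, 26, 55)  [4]
  a=34..37: none
  a=38: (38, -16, 45), (38, 16, 45)  [2]
  a=39..42: none
  a=43: (43, -34, 45), (43, 34, 45)  [2]
  a=44..46: none
Total reduced forms: 1 + 1 + 2 + 2 + 2 + 2 + 2 + 2 + 4 + 2 + 2 + 2 + 2 + 2 + 2 + 4 + 2 + 4 + 2 + 2 = 44
h = 44

44


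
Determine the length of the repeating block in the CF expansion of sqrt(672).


Run the CF algorithm for sqrt(672).
a_0 = floor(sqrt(672)) = 25; set m_0=0, q_0=1.
Recurrence: m' = q*a - m,  q' = (d - m'^2)/q,  a' = floor((a_0 + m')/q').
  step 1: m=25, q=47, a=1
  step 2: m=22, q=4, a=11
  step 3: m=22, q=47, a=1
  step 4: m=25, q=1, a=50
a_4 = 2*a_0 = 50, so the period closes here.
sqrt(672) = [25; 1, 11, 1, 50]
Period length = 4

4


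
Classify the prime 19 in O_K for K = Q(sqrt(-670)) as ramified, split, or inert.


K = Q(sqrt(-670)). Since d mod 4 = 2, disc(K) = -2680.
Check p | disc: -2680 mod 19 = 18.
p does not divide disc. Compute Legendre symbol (d/p):
14^((19-1)/2) mod 19 = -1
(d/p) = -1, so p is inert: (p) stays prime with e=1, f=2, g=1.
Therefore p is inert.

inert


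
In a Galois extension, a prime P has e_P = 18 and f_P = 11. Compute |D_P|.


|D_P| = e * f
= 18 * 11
= 198

198


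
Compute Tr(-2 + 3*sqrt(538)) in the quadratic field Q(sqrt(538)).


Tr(a + b*sqrt(d)) = (a + b*sqrt(d)) + (a - b*sqrt(d)) = 2a
= 2 * (-2)
= -4

-4


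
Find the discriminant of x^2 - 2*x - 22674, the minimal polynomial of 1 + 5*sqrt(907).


The element 1 + 5*sqrt(907) has minimal polynomial:
x^2 - 2*x - 22674
Discriminant = (-2)^2 - 4*(-22674)
= 4 + 90696
= 90700

90700


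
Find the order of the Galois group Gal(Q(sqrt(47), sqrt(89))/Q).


The 2 square roots of distinct primes are multiplicatively independent over Q,
so [K:Q] = 2^2 and Gal(K/Q) is isomorphic to (Z/2Z)^2.
|Gal| = 2^2 = 4

4


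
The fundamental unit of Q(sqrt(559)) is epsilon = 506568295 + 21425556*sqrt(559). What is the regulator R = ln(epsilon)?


epsilon = 506568295 + 21425556*sqrt(559)
= 1.0131e+09
R = ln(1.0131e+09)
= 20.7363

20.7363


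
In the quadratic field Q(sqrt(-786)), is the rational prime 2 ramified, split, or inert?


K = Q(sqrt(-786)). Since d mod 4 = 2, disc(K) = -3144.
Check p | disc: -3144 mod 2 = 0.
p divides disc, so p ramifies: (p) = P^2 with e=2, f=1, g=1.
Therefore p is ramified.

ramified


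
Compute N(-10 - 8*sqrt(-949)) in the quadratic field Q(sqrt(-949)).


N(a + b*sqrt(d)) = a^2 - d*b^2
= (-10)^2 - (-949)*(-8)^2
= 100 + 60736
= 60836

60836


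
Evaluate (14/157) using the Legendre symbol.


p = 157 is prime, so compute (14/157) with the reciprocity algorithm (Jacobi-symbol steps: pull out 2s via (2/n), flip via reciprocity, reduce):
  pull out 2: (2/157) = -1  (since 157 mod 8 = 5)
  reciprocity: (7/157) -> +(157/7)
  reduce: (3/7)
  reciprocity: (3/7) -> -(7/3)
  reduce: (1/3)
  (1/3) = 1
Product of signs = 1
(14/157) = 1

1


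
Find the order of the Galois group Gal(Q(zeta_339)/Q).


|Gal(Q(zeta_339)/Q)| = phi(339)
= 224

224


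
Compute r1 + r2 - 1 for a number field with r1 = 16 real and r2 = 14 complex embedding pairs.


By Dirichlet's unit theorem:
rank = r1 + r2 - 1
= 16 + 14 - 1
= 29

29


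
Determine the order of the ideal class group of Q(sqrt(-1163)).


K = Q(sqrt(-1163)). d mod 4 = 1, so D = disc(K) = d = -1163
h(K) equals the number of primitive reduced positive-definite forms (a, b, c) = a*x^2 + b*x*y + c*y^2 with b^2 - 4ac = D,
where reduced means |b| <= a <= c, with b >= 0 whenever |b| = a or a = c, and primitive means gcd(a, b, c) = 1.
Reduced forces 3a^2 <= |D| = 1163, so 1 <= a <= 19; b must have the parity of D, and c = (b^2 - D)/(4a) must be an integer >= a.
Enumerate a = 1..19, b in [-a, a]:
  a=1: (1, 1, 291)  [1]
  a=2: none
  a=3: (3, -1, 97), (3, 1, 97)  [2]
  a=4..8: none
  a=9: (9, -5, 33), (9, 5, 33)  [2]
  a=10: none
  a=11: (11, -5, 27), (11, 5, 27)  [2]
  a=12..19: none
Total reduced forms: 1 + 2 + 2 + 2 = 7
h = 7

7


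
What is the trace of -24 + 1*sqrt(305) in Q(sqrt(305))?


Tr(a + b*sqrt(d)) = (a + b*sqrt(d)) + (a - b*sqrt(d)) = 2a
= 2 * (-24)
= -48

-48


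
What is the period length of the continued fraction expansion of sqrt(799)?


Run the CF algorithm for sqrt(799).
a_0 = floor(sqrt(799)) = 28; set m_0=0, q_0=1.
Recurrence: m' = q*a - m,  q' = (d - m'^2)/q,  a' = floor((a_0 + m')/q').
  step 1: m=28, q=15, a=3
  step 2: m=17, q=34, a=1
  step 3: m=17, q=15, a=3
  step 4: m=28, q=1, a=56
a_4 = 2*a_0 = 56, so the period closes here.
sqrt(799) = [28; 3, 1, 3, 56]
Period length = 4

4


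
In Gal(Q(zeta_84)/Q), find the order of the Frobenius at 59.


The Frobenius at p in Gal(Q(zeta_n)/Q) = (Z/nZ)* is the class of p, so its order is ord_84(59), the smallest k >= 1 with 59^k = 1 mod 84.
n = 84 = 2^2 * 3 * 7, phi(84) = 24; the order divides phi(n).
Divisors of 24: 1, 2, 3, 4, 6, 8, 12, 24
Repeated squaring mod 84: 59^1 = 59, 59^2 = 37, 59^4 = 25, 59^8 = 37, 59^16 = 25
Test divisors in increasing order:
  k=1: 59^1 = 59 mod 84
  k=2: 59^2 = 37 mod 84
  k=3: 59^3 = 37 * 59 = 83 mod 84
  k=4: 59^4 = 25 mod 84
  k=6: 59^6 = 25 * 37 = 1 mod 84  <- first divisor giving 1
Order = 6

6


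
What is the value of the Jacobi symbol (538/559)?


Compute (538/559) via quadratic reciprocity:
  pull out 2: (2/559) = +1  (since 559 mod 8 = 7)
  reciprocity: (269/559) -> +(559/269)
  reduce: (21/269)
  reciprocity: (21/269) -> +(269/21)
  reduce: (17/21)
  reciprocity: (17/21) -> +(21/17)
  reduce: (4/17)
  pull out 2: (2/17) = +1  (since 17 mod 8 = 1)
  pull out 2: (2/17) = +1  (since 17 mod 8 = 1)
  (1/17) = 1
Product of signs = 1

1


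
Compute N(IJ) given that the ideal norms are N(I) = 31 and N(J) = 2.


N(IJ) = N(I) * N(J)
= 31 * 2
= 62

62


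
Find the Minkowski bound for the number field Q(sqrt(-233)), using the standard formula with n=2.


d = -233, d mod 4 = 3, so disc(K) = 4d = -932; |disc(K)| = 932
Imaginary quadratic field, so n = 2, s = r2 = 1, r1 = 0
M = (n!/n^n) * (4/pi)^s * sqrt(|disc(K)|) = (2!/2^2) * (4/pi)^1 * sqrt(932)
= 0.5 * 1.273240 * 30.528675
= 19.4352

19.4352


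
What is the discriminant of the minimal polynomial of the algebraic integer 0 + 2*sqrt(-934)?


The element 0 + 2*sqrt(-934) has minimal polynomial:
x^2 + 0*x + 3736
Discriminant = (0)^2 - 4*(3736)
= 0 - 14944
= -14944

-14944


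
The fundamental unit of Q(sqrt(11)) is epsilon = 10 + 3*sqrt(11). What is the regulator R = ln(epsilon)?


epsilon = 10 + 3*sqrt(11)
= 19.9499
R = ln(19.9499)
= 2.9932

2.9932


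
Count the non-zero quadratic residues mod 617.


For prime p, the number of non-zero quadratic residues is (p-1)/2.
= (617-1)/2
= 308

308


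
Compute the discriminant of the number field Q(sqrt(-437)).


For K = Q(sqrt(d)) with d squarefree: disc(K) = d if d = 1 mod 4, and disc(K) = 4d if d = 2 or 3 mod 4.
Here d = -437, and d mod 4 = 3.
d = 3 mod 4, not 1 (O_K = Z[sqrt(d)]), so disc(K) = 4d = 4 * (-437) = -1748

-1748


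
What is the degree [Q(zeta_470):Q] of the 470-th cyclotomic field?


The degree equals Euler's totient phi(470).
470 = 2 * 5 * 47
phi(470) = 184

184


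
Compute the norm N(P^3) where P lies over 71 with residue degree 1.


N(P^a) = p^(a*f)
= 71^(3*1)
= 71^3
= 357911

357911


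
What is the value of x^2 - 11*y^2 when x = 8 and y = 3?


x^2 - d*y^2
= 8^2 - 11*3^2
= 64 - 99
= -35

-35


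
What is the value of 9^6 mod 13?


p = 13 is prime and the exponent is (p-1)/2 = 6, so by Euler's criterion 9^6 = (9/13) = +1 or -1 mod 13.
Compute by square-and-multiply:
  6 = 4 + 2 (binary 110)
  Repeated squaring mod 13: 9^1 = 9, 9^2 = 3, 9^4 = 9
  9^6 = 9^4 * 9^2 = 9 * 3 mod 13
    9 * 3 = 27 = 1 mod 13
  9^6 = 1 mod 13
Result 1: 9 is a quadratic residue mod 13.
9^6 mod 13 = 1

1


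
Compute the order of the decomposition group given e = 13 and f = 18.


|D_P| = e * f
= 13 * 18
= 234

234


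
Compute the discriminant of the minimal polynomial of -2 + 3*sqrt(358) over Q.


The element -2 + 3*sqrt(358) has minimal polynomial:
x^2 + 4*x - 3218
Discriminant = (4)^2 - 4*(-3218)
= 16 + 12872
= 12888

12888


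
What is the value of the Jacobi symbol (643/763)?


Compute (643/763) via quadratic reciprocity:
  reciprocity: (643/763) -> -(763/643)
  reduce: (120/643)
  pull out 2: (2/643) = -1  (since 643 mod 8 = 3)
  pull out 2: (2/643) = -1  (since 643 mod 8 = 3)
  pull out 2: (2/643) = -1  (since 643 mod 8 = 3)
  reciprocity: (15/643) -> -(643/15)
  reduce: (13/15)
  reciprocity: (13/15) -> +(15/13)
  reduce: (2/13)
  pull out 2: (2/13) = -1  (since 13 mod 8 = 5)
  (1/13) = 1
Product of signs = 1

1


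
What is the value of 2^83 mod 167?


p = 167 is prime and the exponent is (p-1)/2 = 83, so by Euler's criterion 2^83 = (2/167) = +1 or -1 mod 167.
Compute by square-and-multiply:
  83 = 64 + 16 + 2 + 1 (binary 1010011)
  Repeated squaring mod 167: 2^1 = 2, 2^2 = 4, 2^4 = 16, 2^8 = 89, 2^16 = 72, 2^32 = 7, 2^64 = 49
  2^83 = 2^64 * 2^16 * 2^2 * 2^1 = 49 * 72 * 4 * 2 mod 167
    49 * 72 = 3528 = 21 mod 167
    21 * 4 = 84 = 84 mod 167
    84 * 2 = 168 = 1 mod 167
  2^83 = 1 mod 167
Result 1: 2 is a quadratic residue mod 167.
2^83 mod 167 = 1

1


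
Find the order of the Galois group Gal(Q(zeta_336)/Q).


|Gal(Q(zeta_336)/Q)| = phi(336)
= 96

96


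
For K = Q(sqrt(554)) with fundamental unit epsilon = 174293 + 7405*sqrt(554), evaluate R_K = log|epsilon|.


epsilon = 174293 + 7405*sqrt(554)
= 348586.0000
R = ln(348586.0000)
= 12.7616

12.7616


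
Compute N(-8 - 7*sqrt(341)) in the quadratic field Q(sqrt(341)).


N(a + b*sqrt(d)) = a^2 - d*b^2
= (-8)^2 - (341)*(-7)^2
= 64 - 16709
= -16645

-16645


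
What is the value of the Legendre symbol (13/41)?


p = 41 is prime, so compute (13/41) with the reciprocity algorithm (Jacobi-symbol steps: pull out 2s via (2/n), flip via reciprocity, reduce):
  reciprocity: (13/41) -> +(41/13)
  reduce: (2/13)
  pull out 2: (2/13) = -1  (since 13 mod 8 = 5)
  (1/13) = 1
Product of signs = -1
(13/41) = -1

-1


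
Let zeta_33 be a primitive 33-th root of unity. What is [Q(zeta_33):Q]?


The degree equals Euler's totient phi(33).
33 = 3 * 11
phi(33) = 20

20


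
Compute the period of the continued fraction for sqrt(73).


Run the CF algorithm for sqrt(73).
a_0 = floor(sqrt(73)) = 8; set m_0=0, q_0=1.
Recurrence: m' = q*a - m,  q' = (d - m'^2)/q,  a' = floor((a_0 + m')/q').
  step 1: m=8, q=9, a=1
  step 2: m=1, q=8, a=1
  step 3: m=7, q=3, a=5
  step 4: m=8, q=3, a=5
  step 5: m=7, q=8, a=1
  step 6: m=1, q=9, a=1
  step 7: m=8, q=1, a=16
a_7 = 2*a_0 = 16, so the period closes here.
sqrt(73) = [8; 1, 1, 5, 5, 1, 1, 16]
Period length = 7

7


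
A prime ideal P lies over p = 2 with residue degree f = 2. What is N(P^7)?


N(P^a) = p^(a*f)
= 2^(7*2)
= 2^14
= 16384

16384


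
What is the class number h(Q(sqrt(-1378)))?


K = Q(sqrt(-1378)). d mod 4 = 2, so D = disc(K) = 4d = -5512
h(K) equals the number of primitive reduced positive-definite forms (a, b, c) = a*x^2 + b*x*y + c*y^2 with b^2 - 4ac = D,
where reduced means |b| <= a <= c, with b >= 0 whenever |b| = a or a = c, and primitive means gcd(a, b, c) = 1.
Reduced forces 3a^2 <= |D| = 5512, so 1 <= a <= 42; b must have the parity of D, and c = (b^2 - D)/(4a) must be an integer >= a.
Enumerate a = 1..42, b in [-a, a]:
  a=1: (1, 0, 1378)  [1]
  a=2: (2, 0, 689)  [1]
  a=3..6: none
  a=7: (7, -2, 197), (7, 2, 197)  [2]
  a=8..12: none
  a=13: (13, 0, 106)  [1]
  a=14: (14, -12, 101), (14, 12, 101)  [2]
  a=15..16: none
  a=17: (17, -8, 82), (17, 8, 82)  [2]
  a=18: none
  a=19: (19, -6, 73), (19, 6, 73)  [2]
  a=20..22: none
  a=23: (23, -10, 61), (23, 10, 61)  [2]
  a=24..25: none
  a=26: (26, 0, 53)  [1]
  a=27..33: none
  a=34: (34, -8, 41), (34, 8, 41)  [2]
  a=35..36: none
  a=37: (37, -36, 46), (37, 36, 46)  [2]
  a=38: (38, -32, 43), (38, 32, 43)  [2]
  a=39..42: none
Total reduced forms: 1 + 1 + 2 + 1 + 2 + 2 + 2 + 2 + 1 + 2 + 2 + 2 = 20
h = 20

20


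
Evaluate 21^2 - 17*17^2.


x^2 - d*y^2
= 21^2 - 17*17^2
= 441 - 4913
= -4472

-4472


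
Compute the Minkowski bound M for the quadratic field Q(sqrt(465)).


d = 465, d mod 4 = 1, so disc(K) = d = 465; |disc(K)| = 465
Real quadratic field, so n = 2, s = r2 = 0, r1 = 2
M = (n!/n^n) * (4/pi)^s * sqrt(|disc(K)|) = (2!/2^2) * (4/pi)^0 * sqrt(465)
= 0.5 * 1.000000 * 21.563859
= 10.7819

10.7819


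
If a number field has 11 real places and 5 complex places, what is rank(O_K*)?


By Dirichlet's unit theorem:
rank = r1 + r2 - 1
= 11 + 5 - 1
= 15

15


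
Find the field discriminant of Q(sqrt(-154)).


For K = Q(sqrt(d)) with d squarefree: disc(K) = d if d = 1 mod 4, and disc(K) = 4d if d = 2 or 3 mod 4.
Here d = -154, and d mod 4 = 2.
d = 2 mod 4, not 1 (O_K = Z[sqrt(d)]), so disc(K) = 4d = 4 * (-154) = -616

-616


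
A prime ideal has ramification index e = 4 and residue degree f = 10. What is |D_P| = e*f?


|D_P| = e * f
= 4 * 10
= 40

40


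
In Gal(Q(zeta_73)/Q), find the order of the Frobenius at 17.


The Frobenius at p in Gal(Q(zeta_n)/Q) = (Z/nZ)* is the class of p, so its order is ord_73(17), the smallest k >= 1 with 17^k = 1 mod 73.
n = 73 = 73, phi(73) = 72; the order divides phi(n).
Divisors of 72: 1, 2, 3, 4, 6, 8, 9, 12, 18, 24, 36, 72
Repeated squaring mod 73: 17^1 = 17, 17^2 = 70, 17^4 = 9, 17^8 = 8, 17^16 = 64, 17^32 = 8, 17^64 = 64
Test divisors in increasing order:
  k=1: 17^1 = 17 mod 73
  k=2: 17^2 = 70 mod 73
  k=3: 17^3 = 70 * 17 = 22 mod 73
  k=4: 17^4 = 9 mod 73
  k=6: 17^6 = 9 * 70 = 46 mod 73
  k=8: 17^8 = 8 mod 73
  k=9: 17^9 = 8 * 17 = 63 mod 73
  k=12: 17^12 = 8 * 9 = 72 mod 73
  k=18: 17^18 = 64 * 70 = 27 mod 73
  k=24: 17^24 = 64 * 8 = 1 mod 73  <- first divisor giving 1
Order = 24

24


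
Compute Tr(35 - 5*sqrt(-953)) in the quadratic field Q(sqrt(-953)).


Tr(a + b*sqrt(d)) = (a + b*sqrt(d)) + (a - b*sqrt(d)) = 2a
= 2 * (35)
= 70

70


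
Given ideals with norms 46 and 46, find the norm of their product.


N(IJ) = N(I) * N(J)
= 46 * 46
= 2116

2116


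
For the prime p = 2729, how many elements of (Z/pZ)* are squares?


For prime p, the number of non-zero quadratic residues is (p-1)/2.
= (2729-1)/2
= 1364

1364


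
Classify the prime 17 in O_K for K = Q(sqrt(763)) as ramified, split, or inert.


K = Q(sqrt(763)). Since d mod 4 = 3, disc(K) = 3052.
Check p | disc: 3052 mod 17 = 9.
p does not divide disc. Compute Legendre symbol (d/p):
15^((17-1)/2) mod 17 = 1
(d/p) = 1, so p splits: (p) = P*P' with e=1, f=1, g=2.
Therefore p is split.

split


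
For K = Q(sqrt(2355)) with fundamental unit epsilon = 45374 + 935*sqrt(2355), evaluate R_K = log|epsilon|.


epsilon = 45374 + 935*sqrt(2355)
= 90748.0000
R = ln(90748.0000)
= 11.4158

11.4158


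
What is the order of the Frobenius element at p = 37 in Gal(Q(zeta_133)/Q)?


The Frobenius at p in Gal(Q(zeta_n)/Q) = (Z/nZ)* is the class of p, so its order is ord_133(37), the smallest k >= 1 with 37^k = 1 mod 133.
n = 133 = 7 * 19, phi(133) = 108; the order divides phi(n).
Divisors of 108: 1, 2, 3, 4, 6, 9, 12, 18, 27, 36, 54, 108
Repeated squaring mod 133: 37^1 = 37, 37^2 = 39, 37^4 = 58, 37^8 = 39, 37^16 = 58, 37^32 = 39, 37^64 = 58
Test divisors in increasing order:
  k=1: 37^1 = 37 mod 133
  k=2: 37^2 = 39 mod 133
  k=3: 37^3 = 39 * 37 = 113 mod 133
  k=4: 37^4 = 58 mod 133
  k=6: 37^6 = 58 * 39 = 1 mod 133  <- first divisor giving 1
Order = 6

6


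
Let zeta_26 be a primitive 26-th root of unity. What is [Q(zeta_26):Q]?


The degree equals Euler's totient phi(26).
26 = 2 * 13
phi(26) = 12

12


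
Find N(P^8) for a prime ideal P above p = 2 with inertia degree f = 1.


N(P^a) = p^(a*f)
= 2^(8*1)
= 2^8
= 256

256


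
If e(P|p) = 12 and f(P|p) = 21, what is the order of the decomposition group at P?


|D_P| = e * f
= 12 * 21
= 252

252


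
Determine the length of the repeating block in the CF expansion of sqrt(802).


Run the CF algorithm for sqrt(802).
a_0 = floor(sqrt(802)) = 28; set m_0=0, q_0=1.
Recurrence: m' = q*a - m,  q' = (d - m'^2)/q,  a' = floor((a_0 + m')/q').
  step 1: m=28, q=18, a=3
  step 2: m=26, q=7, a=7
  step 3: m=23, q=39, a=1
  step 4: m=16, q=14, a=3
  step 5: m=26, q=9, a=6
  step 6: m=28, q=2, a=28
  step 7: m=28, q=9, a=6
  step 8: m=26, q=14, a=3
  step 9: m=16, q=39, a=1
  step 10: m=23, q=7, a=7
  step 11: m=26, q=18, a=3
  step 12: m=28, q=1, a=56
a_12 = 2*a_0 = 56, so the period closes here.
sqrt(802) = [28; 3, 7, 1, 3, 6, 28, 6, 3, 1, 7, 3, 56]
Period length = 12

12


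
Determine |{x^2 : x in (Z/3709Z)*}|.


For prime p, the number of non-zero quadratic residues is (p-1)/2.
= (3709-1)/2
= 1854

1854


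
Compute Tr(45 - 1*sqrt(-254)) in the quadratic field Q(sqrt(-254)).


Tr(a + b*sqrt(d)) = (a + b*sqrt(d)) + (a - b*sqrt(d)) = 2a
= 2 * (45)
= 90

90


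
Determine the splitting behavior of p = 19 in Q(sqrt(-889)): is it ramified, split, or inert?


K = Q(sqrt(-889)). Since d mod 4 = 3, disc(K) = -3556.
Check p | disc: -3556 mod 19 = 16.
p does not divide disc. Compute Legendre symbol (d/p):
4^((19-1)/2) mod 19 = 1
(d/p) = 1, so p splits: (p) = P*P' with e=1, f=1, g=2.
Therefore p is split.

split


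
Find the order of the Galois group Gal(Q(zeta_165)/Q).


|Gal(Q(zeta_165)/Q)| = phi(165)
= 80

80


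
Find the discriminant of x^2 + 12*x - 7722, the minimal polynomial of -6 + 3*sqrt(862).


The element -6 + 3*sqrt(862) has minimal polynomial:
x^2 + 12*x - 7722
Discriminant = (12)^2 - 4*(-7722)
= 144 + 30888
= 31032

31032


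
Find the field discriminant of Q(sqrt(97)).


For K = Q(sqrt(d)) with d squarefree: disc(K) = d if d = 1 mod 4, and disc(K) = 4d if d = 2 or 3 mod 4.
Here d = 97, and d mod 4 = 1.
d = 1 mod 4 (O_K = Z[(1+sqrt(d))/2]), so disc(K) = d = 97

97


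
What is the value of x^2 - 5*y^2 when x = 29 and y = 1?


x^2 - d*y^2
= 29^2 - 5*1^2
= 841 - 5
= 836

836


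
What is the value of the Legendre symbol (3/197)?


p = 197 is prime, so compute (3/197) with the reciprocity algorithm (Jacobi-symbol steps: pull out 2s via (2/n), flip via reciprocity, reduce):
  reciprocity: (3/197) -> +(197/3)
  reduce: (2/3)
  pull out 2: (2/3) = -1  (since 3 mod 8 = 3)
  (1/3) = 1
Product of signs = -1
(3/197) = -1

-1


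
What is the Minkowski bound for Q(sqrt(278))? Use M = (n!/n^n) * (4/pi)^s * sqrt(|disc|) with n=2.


d = 278, d mod 4 = 2, so disc(K) = 4d = 1112; |disc(K)| = 1112
Real quadratic field, so n = 2, s = r2 = 0, r1 = 2
M = (n!/n^n) * (4/pi)^s * sqrt(|disc(K)|) = (2!/2^2) * (4/pi)^0 * sqrt(1112)
= 0.5 * 1.000000 * 33.346664
= 16.6733

16.6733


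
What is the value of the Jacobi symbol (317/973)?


Compute (317/973) via quadratic reciprocity:
  reciprocity: (317/973) -> +(973/317)
  reduce: (22/317)
  pull out 2: (2/317) = -1  (since 317 mod 8 = 5)
  reciprocity: (11/317) -> +(317/11)
  reduce: (9/11)
  reciprocity: (9/11) -> +(11/9)
  reduce: (2/9)
  pull out 2: (2/9) = +1  (since 9 mod 8 = 1)
  (1/9) = 1
Product of signs = -1

-1


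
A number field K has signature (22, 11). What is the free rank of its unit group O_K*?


By Dirichlet's unit theorem:
rank = r1 + r2 - 1
= 22 + 11 - 1
= 32

32


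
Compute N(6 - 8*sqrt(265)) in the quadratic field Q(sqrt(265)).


N(a + b*sqrt(d)) = a^2 - d*b^2
= (6)^2 - (265)*(-8)^2
= 36 - 16960
= -16924

-16924


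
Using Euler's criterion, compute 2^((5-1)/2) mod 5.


p = 5 is prime and the exponent is (p-1)/2 = 2, so by Euler's criterion 2^2 = (2/5) = +1 or -1 mod 5.
Compute by square-and-multiply:
  2 = 2 (binary 10)
  Repeated squaring mod 5: 2^1 = 2, 2^2 = 4
  2^2 = 4 mod 5
Result 4 = p - 1 = -1 mod 5: 2 is a quadratic non-residue mod 5. As a residue in [0, p-1] the value is 4.
2^2 mod 5 = 4

4


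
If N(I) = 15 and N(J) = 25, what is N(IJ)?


N(IJ) = N(I) * N(J)
= 15 * 25
= 375

375


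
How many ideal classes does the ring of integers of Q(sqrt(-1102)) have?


K = Q(sqrt(-1102)). d mod 4 = 2, so D = disc(K) = 4d = -4408
h(K) equals the number of primitive reduced positive-definite forms (a, b, c) = a*x^2 + b*x*y + c*y^2 with b^2 - 4ac = D,
where reduced means |b| <= a <= c, with b >= 0 whenever |b| = a or a = c, and primitive means gcd(a, b, c) = 1.
Reduced forces 3a^2 <= |D| = 4408, so 1 <= a <= 38; b must have the parity of D, and c = (b^2 - D)/(4a) must be an integer >= a.
Enumerate a = 1..38, b in [-a, a]:
  a=1: (1, 0, 1102)  [1]
  a=2: (2, 0, 551)  [1]
  a=3..6: none
  a=7: (7, -4, 158), (7, 4, 158)  [2]
  a=8..10: none
  a=11: (11, -6, 101), (11, 6, 101)  [2]
  a=12: none
  a=13: (13, -8, 86), (13, 8, 86)  [2]
  a=14: (14, -4, 79), (14, 4, 79)  [2]
  a=15..18: none
  a=19: (19, 0, 58)  [1]
  a=20..21: none
  a=22: (22, -16, 53), (22, 16, 53)  [2]
  a=23: (23, -10, 49), (23, 10, 49)  [2]
  a=24..25: none
  a=26: (26, -8, 43), (26, 8, 43)  [2]
  a=27..28: none
  a=29: (29, 0, 38)  [1]
  a=30: none
  a=31: (31, -26, 41), (31, 26, 41)  [2]
  a=32..38: none
Total reduced forms: 1 + 1 + 2 + 2 + 2 + 2 + 1 + 2 + 2 + 2 + 1 + 2 = 20
h = 20

20


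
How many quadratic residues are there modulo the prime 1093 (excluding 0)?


For prime p, the number of non-zero quadratic residues is (p-1)/2.
= (1093-1)/2
= 546

546


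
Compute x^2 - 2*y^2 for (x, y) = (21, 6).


x^2 - d*y^2
= 21^2 - 2*6^2
= 441 - 72
= 369

369


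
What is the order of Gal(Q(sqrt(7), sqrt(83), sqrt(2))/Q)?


The 3 square roots of distinct primes are multiplicatively independent over Q,
so [K:Q] = 2^3 and Gal(K/Q) is isomorphic to (Z/2Z)^3.
|Gal| = 2^3 = 8

8


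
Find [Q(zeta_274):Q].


The degree equals Euler's totient phi(274).
274 = 2 * 137
phi(274) = 136

136


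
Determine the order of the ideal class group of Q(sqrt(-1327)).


K = Q(sqrt(-1327)). d mod 4 = 1, so D = disc(K) = d = -1327
h(K) equals the number of primitive reduced positive-definite forms (a, b, c) = a*x^2 + b*x*y + c*y^2 with b^2 - 4ac = D,
where reduced means |b| <= a <= c, with b >= 0 whenever |b| = a or a = c, and primitive means gcd(a, b, c) = 1.
Reduced forces 3a^2 <= |D| = 1327, so 1 <= a <= 21; b must have the parity of D, and c = (b^2 - D)/(4a) must be an integer >= a.
Enumerate a = 1..21, b in [-a, a]:
  a=1: (1, 1, 332)  [1]
  a=2: (2, -1, 166), (2, 1, 166)  [2]
  a=3: none
  a=4: (4, -1, 83), (4, 1, 83)  [2]
  a=5..7: none
  a=8: (8, -7, 43), (8, 7, 43)  [2]
  a=9..10: none
  a=11: (11, -9, 32), (11, 9, 32)  [2]
  a=12: none
  a=13: (13, -5, 26), (13, 5, 26)  [2]
  a=14..15: none
  a=16: (16, -9, 22), (16, 9, 22)  [2]
  a=17: (17, -13, 22), (17, 13, 22)  [2]
  a=18..21: none
Total reduced forms: 1 + 2 + 2 + 2 + 2 + 2 + 2 + 2 = 15
h = 15

15


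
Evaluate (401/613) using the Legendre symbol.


p = 613 is prime, so compute (401/613) with the reciprocity algorithm (Jacobi-symbol steps: pull out 2s via (2/n), flip via reciprocity, reduce):
  reciprocity: (401/613) -> +(613/401)
  reduce: (212/401)
  pull out 2: (2/401) = +1  (since 401 mod 8 = 1)
  pull out 2: (2/401) = +1  (since 401 mod 8 = 1)
  reciprocity: (53/401) -> +(401/53)
  reduce: (30/53)
  pull out 2: (2/53) = -1  (since 53 mod 8 = 5)
  reciprocity: (15/53) -> +(53/15)
  reduce: (8/15)
  pull out 2: (2/15) = +1  (since 15 mod 8 = 7)
  pull out 2: (2/15) = +1  (since 15 mod 8 = 7)
  pull out 2: (2/15) = +1  (since 15 mod 8 = 7)
  (1/15) = 1
Product of signs = -1
(401/613) = -1

-1


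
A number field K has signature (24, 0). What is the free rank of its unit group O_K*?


By Dirichlet's unit theorem:
rank = r1 + r2 - 1
= 24 + 0 - 1
= 23

23


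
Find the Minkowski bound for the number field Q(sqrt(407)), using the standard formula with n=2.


d = 407, d mod 4 = 3, so disc(K) = 4d = 1628; |disc(K)| = 1628
Real quadratic field, so n = 2, s = r2 = 0, r1 = 2
M = (n!/n^n) * (4/pi)^s * sqrt(|disc(K)|) = (2!/2^2) * (4/pi)^0 * sqrt(1628)
= 0.5 * 1.000000 * 40.348482
= 20.1742

20.1742
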